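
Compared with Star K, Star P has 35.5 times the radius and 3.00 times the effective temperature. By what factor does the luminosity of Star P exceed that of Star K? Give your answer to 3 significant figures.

From the Stefan–Boltzmann law, L ∝ R²T⁴, so
L_P/L_K = (R_P/R_K)² (T_P/T_K)⁴ = (35.5)² × (3.00)⁴ = 1260 × 81.00 = 1.021×10^5.

1.02×10^5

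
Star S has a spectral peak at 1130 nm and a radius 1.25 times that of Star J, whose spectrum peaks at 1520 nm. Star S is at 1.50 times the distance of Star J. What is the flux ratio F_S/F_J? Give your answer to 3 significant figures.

Wien's law: T_S/T_J = λ_J/λ_S = 1520/1130 = 1.345.
L_S/L_J = (R_S/R_J)²(T_S/T_J)⁴ = (1.25)²(1.345)⁴ = 5.115.
F_S/F_J = (L_S/L_J)/(d_S/d_J)² = 5.115/(1.50)² = 2.274.

2.27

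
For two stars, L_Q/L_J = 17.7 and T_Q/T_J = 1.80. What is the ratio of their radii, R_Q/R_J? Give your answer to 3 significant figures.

L ∝ R²T⁴ gives R ∝ √L / T², so
R_Q/R_J = √(17.7) / (1.80)² = 4.207 / 3.240 = 1.298.

1.30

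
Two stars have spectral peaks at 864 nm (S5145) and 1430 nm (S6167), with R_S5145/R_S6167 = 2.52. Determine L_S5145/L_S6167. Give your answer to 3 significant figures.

Wien's law gives T ∝ 1/λ_max, so T_S5145/T_S6167 = λ_S6167/λ_S5145 = 1430/864 = 1.655.
Then L ∝ R²T⁴ gives L_S5145/L_S6167 = (2.52)² × (1.655)⁴ = 6.350 × 7.504 = 47.65.

47.7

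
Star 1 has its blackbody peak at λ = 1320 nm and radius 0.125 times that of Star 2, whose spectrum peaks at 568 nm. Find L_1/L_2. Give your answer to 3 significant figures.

5.36×10^-4

Wien's law gives T ∝ 1/λ_max, so T_1/T_2 = λ_2/λ_1 = 568/1320 = 0.4303.
Then L ∝ R²T⁴ gives L_1/L_2 = (0.125)² × (0.4303)⁴ = 0.01562 × 0.03428 = 5.357×10^-4.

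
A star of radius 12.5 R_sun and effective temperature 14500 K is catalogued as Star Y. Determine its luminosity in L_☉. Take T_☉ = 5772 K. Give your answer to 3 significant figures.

L/L_☉ = (R/R_☉)² (T/T_☉)⁴ = (12.5)² × (14500/5772)⁴
       = 156.2 × (2.512)⁴ = 156.2 × 39.83 = 6223.

6.22×10^3 L_☉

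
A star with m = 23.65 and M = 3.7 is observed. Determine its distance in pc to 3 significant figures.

m − M = 5 log₁₀(d/10 pc)
23.65 − (3.7) = 19.95 = 5 log₁₀(d/10)
d = 10 × 10^(19.95/5) = 10 × 10^3.990 = 9.772×10^4 pc.

9.77×10^4 pc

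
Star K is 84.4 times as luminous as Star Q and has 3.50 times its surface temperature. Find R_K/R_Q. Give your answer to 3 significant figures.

L ∝ R²T⁴ gives R ∝ √L / T², so
R_K/R_Q = √(84.4) / (3.50)² = 9.187 / 12.25 = 0.7500.

0.750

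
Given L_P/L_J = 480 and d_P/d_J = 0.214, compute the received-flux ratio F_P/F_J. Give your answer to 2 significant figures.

F = L/(4πd²), so F_P/F_J = (L_P/L_J) / (d_P/d_J)²
= 480 / (0.214)² = 480 / 0.04580 = 1.048×10^4.

1.0×10^4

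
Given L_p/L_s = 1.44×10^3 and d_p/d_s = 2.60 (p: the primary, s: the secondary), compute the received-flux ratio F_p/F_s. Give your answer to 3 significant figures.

213

F = L/(4πd²), so F_p/F_s = (L_p/L_s) / (d_p/d_s)²
= 1.44×10^3 / (2.60)² = 1.44×10^3 / 6.760 = 213.0.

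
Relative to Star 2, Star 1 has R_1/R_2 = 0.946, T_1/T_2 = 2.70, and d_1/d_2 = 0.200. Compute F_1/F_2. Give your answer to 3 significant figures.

1.19×10^3

L_1/L_2 = (R_1/R_2)²(T_1/T_2)⁴ = (0.946)² × (2.70)⁴ = 47.56.
F_1/F_2 = (L_1/L_2)/(d_1/d_2)² = 47.56 / (0.200)² = 1189.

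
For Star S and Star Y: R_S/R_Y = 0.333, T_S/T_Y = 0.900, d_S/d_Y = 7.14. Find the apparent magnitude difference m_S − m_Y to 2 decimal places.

7.11

L_S/L_Y = (0.333)²(0.900)⁴ = 0.07275.
F_S/F_Y = (L_S/L_Y)/(d_S/d_Y)² = 0.07275/50.98 = 0.001427.
m_S − m_Y = −2.5 log₁₀(0.001427) = 7.11.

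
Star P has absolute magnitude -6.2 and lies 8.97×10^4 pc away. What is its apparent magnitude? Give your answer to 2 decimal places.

13.56

m = M + 5 log₁₀(d/10 pc) = -6.2 + 5 log₁₀(8.97×10^4/10)
  = -6.2 + 5 × 3.953 = -6.2 + 19.76 = 13.56.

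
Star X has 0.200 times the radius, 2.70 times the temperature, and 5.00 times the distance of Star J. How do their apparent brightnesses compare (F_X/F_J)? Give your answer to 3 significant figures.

0.0850

L_X/L_J = (R_X/R_J)²(T_X/T_J)⁴ = (0.200)² × (2.70)⁴ = 2.126.
F_X/F_J = (L_X/L_J)/(d_X/d_J)² = 2.126 / (5.00)² = 0.08503.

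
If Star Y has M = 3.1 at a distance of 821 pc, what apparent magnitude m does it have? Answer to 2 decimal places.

12.67

m = M + 5 log₁₀(d/10 pc) = 3.1 + 5 log₁₀(821/10)
  = 3.1 + 5 × 1.914 = 3.1 + 9.57 = 12.67.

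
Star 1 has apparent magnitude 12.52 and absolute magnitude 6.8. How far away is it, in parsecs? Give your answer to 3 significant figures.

m − M = 5 log₁₀(d/10 pc)
12.52 − (6.8) = 5.72 = 5 log₁₀(d/10)
d = 10 × 10^(5.72/5) = 10 × 10^1.144 = 139.3 pc.

139 pc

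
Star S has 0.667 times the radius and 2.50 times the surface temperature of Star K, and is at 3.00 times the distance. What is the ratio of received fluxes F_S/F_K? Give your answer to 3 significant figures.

1.93

L_S/L_K = (R_S/R_K)²(T_S/T_K)⁴ = (0.667)² × (2.50)⁴ = 17.38.
F_S/F_K = (L_S/L_K)/(d_S/d_K)² = 17.38 / (3.00)² = 1.931.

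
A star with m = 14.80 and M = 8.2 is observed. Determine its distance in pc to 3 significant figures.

209 pc

m − M = 5 log₁₀(d/10 pc)
14.80 − (8.2) = 6.60 = 5 log₁₀(d/10)
d = 10 × 10^(6.60/5) = 10 × 10^1.320 = 208.9 pc.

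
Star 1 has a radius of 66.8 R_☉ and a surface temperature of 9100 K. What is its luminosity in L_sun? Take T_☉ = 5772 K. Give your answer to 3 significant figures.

L/L_☉ = (R/R_☉)² (T/T_☉)⁴ = (66.8)² × (9100/5772)⁴
       = 4462 × (1.577)⁴ = 4462 × 6.178 = 2.757×10^4.

2.76×10^4 L_sun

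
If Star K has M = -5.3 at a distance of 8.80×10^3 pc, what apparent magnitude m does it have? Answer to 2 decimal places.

m = M + 5 log₁₀(d/10 pc) = -5.3 + 5 log₁₀(8.80×10^3/10)
  = -5.3 + 5 × 2.944 = -5.3 + 14.72 = 9.42.

9.42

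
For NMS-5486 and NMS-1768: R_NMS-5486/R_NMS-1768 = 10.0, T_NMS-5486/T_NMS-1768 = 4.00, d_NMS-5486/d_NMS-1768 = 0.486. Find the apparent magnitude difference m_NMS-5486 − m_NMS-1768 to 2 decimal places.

L_NMS-5486/L_NMS-1768 = (10.0)²(4.00)⁴ = 2.560×10^4.
F_NMS-5486/F_NMS-1768 = (L_NMS-5486/L_NMS-1768)/(d_NMS-5486/d_NMS-1768)² = 2.560×10^4/0.2362 = 1.084×10^5.
m_NMS-5486 − m_NMS-1768 = −2.5 log₁₀(1.084×10^5) = -12.59.

-12.59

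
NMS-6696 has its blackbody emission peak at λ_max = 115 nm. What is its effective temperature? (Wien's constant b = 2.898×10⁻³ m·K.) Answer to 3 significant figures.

T = b/λ_max = 2.898×10⁻³ / (115×10⁻⁹) = 2.520×10^4 K.

2.52×10^4 K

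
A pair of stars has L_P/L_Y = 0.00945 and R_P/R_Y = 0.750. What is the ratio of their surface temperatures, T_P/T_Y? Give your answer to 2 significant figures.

0.36

L ∝ R²T⁴ gives T ∝ (L/R²)^(1/4), so
T_P/T_Y = (0.00945 / 0.750²)^(1/4) = (0.01680)^(1/4) = 0.3600.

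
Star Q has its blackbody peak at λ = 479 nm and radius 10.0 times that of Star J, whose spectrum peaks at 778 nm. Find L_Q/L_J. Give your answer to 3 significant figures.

Wien's law gives T ∝ 1/λ_max, so T_Q/T_J = λ_J/λ_Q = 778/479 = 1.624.
Then L ∝ R²T⁴ gives L_Q/L_J = (10.0)² × (1.624)⁴ = 100.0 × 6.959 = 695.9.

696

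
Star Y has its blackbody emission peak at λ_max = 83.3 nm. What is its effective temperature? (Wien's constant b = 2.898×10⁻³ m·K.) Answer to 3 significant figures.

3.48×10^4 K

T = b/λ_max = 2.898×10⁻³ / (83.3×10⁻⁹) = 3.479×10^4 K.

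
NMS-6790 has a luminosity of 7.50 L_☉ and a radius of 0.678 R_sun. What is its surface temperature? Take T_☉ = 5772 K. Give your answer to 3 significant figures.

1.16×10^4 K

T/T_☉ = (L/L_☉)^(1/4) / (R/R_☉)^(1/2)
T = 5772 × (7.50)^(1/4) / √(0.678) = 5772 × 1.655 / 0.8234 = 1.160×10^4 K.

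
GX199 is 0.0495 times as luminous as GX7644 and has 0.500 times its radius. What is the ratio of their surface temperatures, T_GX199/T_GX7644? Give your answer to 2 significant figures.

0.67

L ∝ R²T⁴ gives T ∝ (L/R²)^(1/4), so
T_GX199/T_GX7644 = (0.0495 / 0.500²)^(1/4) = (0.1980)^(1/4) = 0.6671.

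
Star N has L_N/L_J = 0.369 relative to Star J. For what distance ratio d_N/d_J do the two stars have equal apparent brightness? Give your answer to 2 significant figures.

Equal flux requires L_N/d_N² = L_J/d_J², so d_N/d_J = √(L_N/L_J)
= √(0.369) = 0.6075.

0.61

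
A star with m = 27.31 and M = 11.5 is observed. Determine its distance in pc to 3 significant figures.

1.45×10^4 pc

m − M = 5 log₁₀(d/10 pc)
27.31 − (11.5) = 15.81 = 5 log₁₀(d/10)
d = 10 × 10^(15.81/5) = 10 × 10^3.162 = 1.452×10^4 pc.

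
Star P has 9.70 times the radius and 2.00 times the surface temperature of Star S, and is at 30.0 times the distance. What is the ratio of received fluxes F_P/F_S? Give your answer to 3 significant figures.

L_P/L_S = (R_P/R_S)²(T_P/T_S)⁴ = (9.70)² × (2.00)⁴ = 1505.
F_P/F_S = (L_P/L_S)/(d_P/d_S)² = 1505 / (30.0)² = 1.673.

1.67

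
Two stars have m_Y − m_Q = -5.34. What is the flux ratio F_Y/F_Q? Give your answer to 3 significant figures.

F_Y/F_Q = 10^(−(m_Y − m_Q)/2.5) = 10^(5.34/2.5) = 10^2.136 = 136.8.

137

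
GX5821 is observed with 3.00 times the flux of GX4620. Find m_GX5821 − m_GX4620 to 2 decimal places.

-1.19

m_GX5821 − m_GX4620 = −2.5 log₁₀(F_GX5821/F_GX4620) = −2.5 log₁₀(3.00) = −2.5 × (0.477) = -1.193.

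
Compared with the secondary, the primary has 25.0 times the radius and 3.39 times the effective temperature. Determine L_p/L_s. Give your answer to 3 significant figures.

8.25×10^4

From the Stefan–Boltzmann law, L ∝ R²T⁴, so
L_p/L_s = (R_p/R_s)² (T_p/T_s)⁴ = (25.0)² × (3.39)⁴ = 625.0 × 132.1 = 8.254×10^4.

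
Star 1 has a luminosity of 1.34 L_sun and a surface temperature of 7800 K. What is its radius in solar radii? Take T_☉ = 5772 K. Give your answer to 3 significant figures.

0.634 solar radii

R/R_☉ = √(L/L_☉) / (T/T_☉)² = √(1.34) / (1.351)²
       = 1.158 / 1.826 = 0.6339.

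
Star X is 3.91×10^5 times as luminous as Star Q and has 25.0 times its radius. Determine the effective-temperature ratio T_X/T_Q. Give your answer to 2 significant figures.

5.0

L ∝ R²T⁴ gives T ∝ (L/R²)^(1/4), so
T_X/T_Q = (3.91×10^5 / 25.0²)^(1/4) = (625.6)^(1/4) = 5.001.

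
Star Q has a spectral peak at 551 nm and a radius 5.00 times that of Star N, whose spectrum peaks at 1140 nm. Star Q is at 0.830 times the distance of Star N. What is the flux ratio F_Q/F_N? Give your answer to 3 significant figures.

665

Wien's law: T_Q/T_N = λ_N/λ_Q = 1140/551 = 2.069.
L_Q/L_N = (R_Q/R_N)²(T_Q/T_N)⁴ = (5.00)²(2.069)⁴ = 458.1.
F_Q/F_N = (L_Q/L_N)/(d_Q/d_N)² = 458.1/(0.830)² = 665.0.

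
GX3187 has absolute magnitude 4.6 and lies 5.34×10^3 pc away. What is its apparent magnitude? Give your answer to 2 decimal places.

m = M + 5 log₁₀(d/10 pc) = 4.6 + 5 log₁₀(5.34×10^3/10)
  = 4.6 + 5 × 2.728 = 4.6 + 13.64 = 18.24.

18.24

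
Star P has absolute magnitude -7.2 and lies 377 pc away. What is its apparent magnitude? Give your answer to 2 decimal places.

m = M + 5 log₁₀(d/10 pc) = -7.2 + 5 log₁₀(377/10)
  = -7.2 + 5 × 1.576 = -7.2 + 7.88 = 0.68.

0.68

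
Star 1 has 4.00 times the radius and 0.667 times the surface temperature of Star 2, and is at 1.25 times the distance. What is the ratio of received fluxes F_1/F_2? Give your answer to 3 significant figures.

L_1/L_2 = (R_1/R_2)²(T_1/T_2)⁴ = (4.00)² × (0.667)⁴ = 3.167.
F_1/F_2 = (L_1/L_2)/(d_1/d_2)² = 3.167 / (1.25)² = 2.027.

2.03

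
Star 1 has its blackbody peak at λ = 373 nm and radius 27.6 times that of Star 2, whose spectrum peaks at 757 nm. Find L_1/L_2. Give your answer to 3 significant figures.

1.29×10^4

Wien's law gives T ∝ 1/λ_max, so T_1/T_2 = λ_2/λ_1 = 757/373 = 2.029.
Then L ∝ R²T⁴ gives L_1/L_2 = (27.6)² × (2.029)⁴ = 761.8 × 16.96 = 1.292×10^4.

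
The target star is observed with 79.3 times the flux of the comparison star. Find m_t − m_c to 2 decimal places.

m_t − m_c = −2.5 log₁₀(F_t/F_c) = −2.5 log₁₀(79.3) = −2.5 × (1.899) = -4.748.

-4.75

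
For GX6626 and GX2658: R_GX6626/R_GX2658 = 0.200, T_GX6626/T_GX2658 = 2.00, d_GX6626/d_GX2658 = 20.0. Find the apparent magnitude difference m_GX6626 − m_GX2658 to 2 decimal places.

L_GX6626/L_GX2658 = (0.200)²(2.00)⁴ = 0.6400.
F_GX6626/F_GX2658 = (L_GX6626/L_GX2658)/(d_GX6626/d_GX2658)² = 0.6400/400.0 = 0.001600.
m_GX6626 − m_GX2658 = −2.5 log₁₀(0.001600) = 6.99.

6.99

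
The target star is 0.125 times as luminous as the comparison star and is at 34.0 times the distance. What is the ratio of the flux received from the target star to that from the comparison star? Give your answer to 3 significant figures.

1.08×10^-4

F = L/(4πd²), so F_t/F_c = (L_t/L_c) / (d_t/d_c)²
= 0.125 / (34.0)² = 0.125 / 1156 = 1.081×10^-4.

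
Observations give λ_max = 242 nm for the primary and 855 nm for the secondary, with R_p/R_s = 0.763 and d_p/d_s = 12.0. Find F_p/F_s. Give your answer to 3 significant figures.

0.630

Wien's law: T_p/T_s = λ_s/λ_p = 855/242 = 3.533.
L_p/L_s = (R_p/R_s)²(T_p/T_s)⁴ = (0.763)²(3.533)⁴ = 90.71.
F_p/F_s = (L_p/L_s)/(d_p/d_s)² = 90.71/(12.0)² = 0.6299.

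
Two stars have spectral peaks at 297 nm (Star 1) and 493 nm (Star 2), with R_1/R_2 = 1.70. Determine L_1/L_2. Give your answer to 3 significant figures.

Wien's law gives T ∝ 1/λ_max, so T_1/T_2 = λ_2/λ_1 = 493/297 = 1.660.
Then L ∝ R²T⁴ gives L_1/L_2 = (1.70)² × (1.660)⁴ = 2.890 × 7.592 = 21.94.

21.9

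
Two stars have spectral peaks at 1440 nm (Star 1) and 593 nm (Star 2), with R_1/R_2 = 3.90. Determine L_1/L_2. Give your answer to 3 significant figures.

0.437

Wien's law gives T ∝ 1/λ_max, so T_1/T_2 = λ_2/λ_1 = 593/1440 = 0.4118.
Then L ∝ R²T⁴ gives L_1/L_2 = (3.90)² × (0.4118)⁴ = 15.21 × 0.02876 = 0.4374.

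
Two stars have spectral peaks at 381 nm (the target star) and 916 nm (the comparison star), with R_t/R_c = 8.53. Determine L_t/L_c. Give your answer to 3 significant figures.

Wien's law gives T ∝ 1/λ_max, so T_t/T_c = λ_c/λ_t = 916/381 = 2.404.
Then L ∝ R²T⁴ gives L_t/L_c = (8.53)² × (2.404)⁴ = 72.76 × 33.41 = 2431.

2.43×10^3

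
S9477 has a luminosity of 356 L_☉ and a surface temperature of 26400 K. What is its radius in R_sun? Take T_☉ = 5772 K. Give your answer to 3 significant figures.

0.902 R_sun

R/R_☉ = √(L/L_☉) / (T/T_☉)² = √(356) / (4.574)²
       = 18.87 / 20.92 = 0.9019.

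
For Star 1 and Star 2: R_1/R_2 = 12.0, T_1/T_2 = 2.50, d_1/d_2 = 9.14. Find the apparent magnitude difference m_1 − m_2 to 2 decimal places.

-4.57

L_1/L_2 = (12.0)²(2.50)⁴ = 5625.
F_1/F_2 = (L_1/L_2)/(d_1/d_2)² = 5625/83.54 = 67.33.
m_1 − m_2 = −2.5 log₁₀(67.33) = -4.57.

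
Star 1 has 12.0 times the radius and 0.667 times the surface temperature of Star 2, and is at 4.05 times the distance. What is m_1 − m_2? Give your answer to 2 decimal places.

L_1/L_2 = (12.0)²(0.667)⁴ = 28.50.
F_1/F_2 = (L_1/L_2)/(d_1/d_2)² = 28.50/16.40 = 1.738.
m_1 − m_2 = −2.5 log₁₀(1.738) = -0.60.

-0.60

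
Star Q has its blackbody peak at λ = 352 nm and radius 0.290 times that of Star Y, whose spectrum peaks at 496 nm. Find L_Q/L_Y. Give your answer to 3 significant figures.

0.332

Wien's law gives T ∝ 1/λ_max, so T_Q/T_Y = λ_Y/λ_Q = 496/352 = 1.409.
Then L ∝ R²T⁴ gives L_Q/L_Y = (0.290)² × (1.409)⁴ = 0.08410 × 3.942 = 0.3316.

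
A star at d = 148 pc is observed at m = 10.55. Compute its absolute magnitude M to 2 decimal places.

M = m − 5 log₁₀(d/10 pc) = 10.55 − 5 log₁₀(148/10)
  = 10.55 − 5 × 1.170 = 10.55 − 5.85 = 4.70.

4.70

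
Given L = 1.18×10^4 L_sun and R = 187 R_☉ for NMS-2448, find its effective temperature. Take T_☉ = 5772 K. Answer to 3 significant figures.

4.40×10^3 K

T/T_☉ = (L/L_☉)^(1/4) / (R/R_☉)^(1/2)
T = 5772 × (1.18×10^4)^(1/4) / √(187) = 5772 × 10.42 / 13.67 = 4399 K.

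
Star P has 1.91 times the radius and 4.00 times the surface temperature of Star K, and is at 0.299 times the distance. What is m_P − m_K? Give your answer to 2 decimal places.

-10.05

L_P/L_K = (1.91)²(4.00)⁴ = 933.9.
F_P/F_K = (L_P/L_K)/(d_P/d_K)² = 933.9/0.08940 = 1.045×10^4.
m_P − m_K = −2.5 log₁₀(1.045×10^4) = -10.05.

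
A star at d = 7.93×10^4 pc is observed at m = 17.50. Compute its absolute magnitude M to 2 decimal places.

M = m − 5 log₁₀(d/10 pc) = 17.50 − 5 log₁₀(7.93×10^4/10)
  = 17.50 − 5 × 3.899 = 17.50 − 19.50 = -2.00.

-2.00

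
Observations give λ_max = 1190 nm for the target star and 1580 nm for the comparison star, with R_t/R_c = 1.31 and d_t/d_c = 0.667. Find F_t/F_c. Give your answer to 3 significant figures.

12.0

Wien's law: T_t/T_c = λ_c/λ_t = 1580/1190 = 1.328.
L_t/L_c = (R_t/R_c)²(T_t/T_c)⁴ = (1.31)²(1.328)⁴ = 5.333.
F_t/F_c = (L_t/L_c)/(d_t/d_c)² = 5.333/(0.667)² = 11.99.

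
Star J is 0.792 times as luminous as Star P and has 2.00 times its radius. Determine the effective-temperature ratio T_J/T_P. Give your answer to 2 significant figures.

0.67

L ∝ R²T⁴ gives T ∝ (L/R²)^(1/4), so
T_J/T_P = (0.792 / 2.00²)^(1/4) = (0.1980)^(1/4) = 0.6671.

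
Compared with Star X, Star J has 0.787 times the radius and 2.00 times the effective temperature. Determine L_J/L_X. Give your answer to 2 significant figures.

From the Stefan–Boltzmann law, L ∝ R²T⁴, so
L_J/L_X = (R_J/R_X)² (T_J/T_X)⁴ = (0.787)² × (2.00)⁴ = 0.6194 × 16.00 = 9.910.

9.9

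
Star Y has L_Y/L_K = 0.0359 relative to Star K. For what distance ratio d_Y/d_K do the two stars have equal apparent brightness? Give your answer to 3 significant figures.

0.189

Equal flux requires L_Y/d_Y² = L_K/d_K², so d_Y/d_K = √(L_Y/L_K)
= √(0.0359) = 0.1895.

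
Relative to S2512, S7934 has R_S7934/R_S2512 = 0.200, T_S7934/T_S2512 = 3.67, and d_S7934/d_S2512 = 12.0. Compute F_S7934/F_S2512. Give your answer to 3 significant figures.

0.0504

L_S7934/L_S2512 = (R_S7934/R_S2512)²(T_S7934/T_S2512)⁴ = (0.200)² × (3.67)⁴ = 7.256.
F_S7934/F_S2512 = (L_S7934/L_S2512)/(d_S7934/d_S2512)² = 7.256 / (12.0)² = 0.05039.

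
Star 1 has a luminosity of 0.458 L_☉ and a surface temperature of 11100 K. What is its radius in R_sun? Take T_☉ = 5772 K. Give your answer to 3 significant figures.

0.183 R_sun

R/R_☉ = √(L/L_☉) / (T/T_☉)² = √(0.458) / (1.923)²
       = 0.6768 / 3.698 = 0.1830.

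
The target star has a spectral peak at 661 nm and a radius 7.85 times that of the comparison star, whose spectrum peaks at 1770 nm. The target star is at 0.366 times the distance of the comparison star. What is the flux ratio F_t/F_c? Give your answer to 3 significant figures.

Wien's law: T_t/T_c = λ_c/λ_t = 1770/661 = 2.678.
L_t/L_c = (R_t/R_c)²(T_t/T_c)⁴ = (7.85)²(2.678)⁴ = 3168.
F_t/F_c = (L_t/L_c)/(d_t/d_c)² = 3168/(0.366)² = 2.365×10^4.

2.37×10^4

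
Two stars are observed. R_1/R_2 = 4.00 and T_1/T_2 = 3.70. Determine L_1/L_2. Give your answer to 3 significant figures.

3.00×10^3

From the Stefan–Boltzmann law, L ∝ R²T⁴, so
L_1/L_2 = (R_1/R_2)² (T_1/T_2)⁴ = (4.00)² × (3.70)⁴ = 16.00 × 187.4 = 2999.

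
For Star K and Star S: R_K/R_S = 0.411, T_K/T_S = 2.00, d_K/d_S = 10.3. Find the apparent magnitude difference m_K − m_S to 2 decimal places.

3.98

L_K/L_S = (0.411)²(2.00)⁴ = 2.703.
F_K/F_S = (L_K/L_S)/(d_K/d_S)² = 2.703/106.1 = 0.02548.
m_K − m_S = −2.5 log₁₀(0.02548) = 3.98.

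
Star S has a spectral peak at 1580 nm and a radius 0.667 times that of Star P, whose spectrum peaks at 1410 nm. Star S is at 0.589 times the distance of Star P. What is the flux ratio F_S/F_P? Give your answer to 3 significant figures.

0.813

Wien's law: T_S/T_P = λ_P/λ_S = 1410/1580 = 0.8924.
L_S/L_P = (R_S/R_P)²(T_S/T_P)⁴ = (0.667)²(0.8924)⁴ = 0.2822.
F_S/F_P = (L_S/L_P)/(d_S/d_P)² = 0.2822/(0.589)² = 0.8133.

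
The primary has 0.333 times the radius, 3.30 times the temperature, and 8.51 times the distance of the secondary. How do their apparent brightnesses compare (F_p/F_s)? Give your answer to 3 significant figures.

L_p/L_s = (R_p/R_s)²(T_p/T_s)⁴ = (0.333)² × (3.30)⁴ = 13.15.
F_p/F_s = (L_p/L_s)/(d_p/d_s)² = 13.15 / (8.51)² = 0.1816.

0.182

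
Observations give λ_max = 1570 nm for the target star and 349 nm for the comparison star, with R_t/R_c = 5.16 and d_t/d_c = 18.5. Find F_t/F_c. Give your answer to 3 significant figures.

Wien's law: T_t/T_c = λ_c/λ_t = 349/1570 = 0.2223.
L_t/L_c = (R_t/R_c)²(T_t/T_c)⁴ = (5.16)²(0.2223)⁴ = 0.06501.
F_t/F_c = (L_t/L_c)/(d_t/d_c)² = 0.06501/(18.5)² = 1.900×10^-4.

1.90×10^-4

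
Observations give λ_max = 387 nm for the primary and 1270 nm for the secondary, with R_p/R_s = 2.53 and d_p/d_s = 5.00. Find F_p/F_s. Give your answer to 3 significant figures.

Wien's law: T_p/T_s = λ_s/λ_p = 1270/387 = 3.282.
L_p/L_s = (R_p/R_s)²(T_p/T_s)⁴ = (2.53)²(3.282)⁴ = 742.4.
F_p/F_s = (L_p/L_s)/(d_p/d_s)² = 742.4/(5.00)² = 29.69.

29.7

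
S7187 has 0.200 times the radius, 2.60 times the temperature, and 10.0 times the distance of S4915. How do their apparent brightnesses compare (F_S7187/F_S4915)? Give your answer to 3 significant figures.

0.0183

L_S7187/L_S4915 = (R_S7187/R_S4915)²(T_S7187/T_S4915)⁴ = (0.200)² × (2.60)⁴ = 1.828.
F_S7187/F_S4915 = (L_S7187/L_S4915)/(d_S7187/d_S4915)² = 1.828 / (10.0)² = 0.01828.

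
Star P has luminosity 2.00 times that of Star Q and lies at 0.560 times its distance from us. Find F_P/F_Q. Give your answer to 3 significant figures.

F = L/(4πd²), so F_P/F_Q = (L_P/L_Q) / (d_P/d_Q)²
= 2.00 / (0.560)² = 2.00 / 0.3136 = 6.378.

6.38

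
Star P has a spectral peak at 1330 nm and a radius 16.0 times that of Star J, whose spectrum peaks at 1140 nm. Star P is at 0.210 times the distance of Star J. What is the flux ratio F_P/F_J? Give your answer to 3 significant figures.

3.13×10^3

Wien's law: T_P/T_J = λ_J/λ_P = 1140/1330 = 0.8571.
L_P/L_J = (R_P/R_J)²(T_P/T_J)⁴ = (16.0)²(0.8571)⁴ = 138.2.
F_P/F_J = (L_P/L_J)/(d_P/d_J)² = 138.2/(0.210)² = 3133.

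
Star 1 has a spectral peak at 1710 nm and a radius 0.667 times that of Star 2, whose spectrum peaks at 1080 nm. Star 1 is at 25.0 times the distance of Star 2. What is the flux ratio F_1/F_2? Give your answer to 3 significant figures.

1.13×10^-4

Wien's law: T_1/T_2 = λ_2/λ_1 = 1080/1710 = 0.6316.
L_1/L_2 = (R_1/R_2)²(T_1/T_2)⁴ = (0.667)²(0.6316)⁴ = 0.07079.
F_1/F_2 = (L_1/L_2)/(d_1/d_2)² = 0.07079/(25.0)² = 1.133×10^-4.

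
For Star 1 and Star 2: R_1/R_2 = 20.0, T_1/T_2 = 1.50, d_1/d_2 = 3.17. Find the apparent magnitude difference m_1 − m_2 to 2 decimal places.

L_1/L_2 = (20.0)²(1.50)⁴ = 2025.
F_1/F_2 = (L_1/L_2)/(d_1/d_2)² = 2025/10.05 = 201.5.
m_1 − m_2 = −2.5 log₁₀(201.5) = -5.76.

-5.76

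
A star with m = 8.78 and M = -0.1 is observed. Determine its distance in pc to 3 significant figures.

m − M = 5 log₁₀(d/10 pc)
8.78 − (-0.1) = 8.88 = 5 log₁₀(d/10)
d = 10 × 10^(8.88/5) = 10 × 10^1.776 = 597.0 pc.

597 pc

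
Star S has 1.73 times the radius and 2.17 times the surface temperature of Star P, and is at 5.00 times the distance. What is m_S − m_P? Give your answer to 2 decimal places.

-1.06

L_S/L_P = (1.73)²(2.17)⁴ = 66.36.
F_S/F_P = (L_S/L_P)/(d_S/d_P)² = 66.36/25.00 = 2.655.
m_S − m_P = −2.5 log₁₀(2.655) = -1.06.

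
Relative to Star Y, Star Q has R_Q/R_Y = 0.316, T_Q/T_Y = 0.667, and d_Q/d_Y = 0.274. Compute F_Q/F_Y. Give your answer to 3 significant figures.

L_Q/L_Y = (R_Q/R_Y)²(T_Q/T_Y)⁴ = (0.316)² × (0.667)⁴ = 0.01976.
F_Q/F_Y = (L_Q/L_Y)/(d_Q/d_Y)² = 0.01976 / (0.274)² = 0.2633.

0.263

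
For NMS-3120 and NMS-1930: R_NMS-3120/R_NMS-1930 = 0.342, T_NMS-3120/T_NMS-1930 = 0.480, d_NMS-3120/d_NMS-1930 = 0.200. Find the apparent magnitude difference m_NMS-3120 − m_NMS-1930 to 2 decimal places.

2.02

L_NMS-3120/L_NMS-1930 = (0.342)²(0.480)⁴ = 0.006209.
F_NMS-3120/F_NMS-1930 = (L_NMS-3120/L_NMS-1930)/(d_NMS-3120/d_NMS-1930)² = 0.006209/0.04000 = 0.1552.
m_NMS-3120 − m_NMS-1930 = −2.5 log₁₀(0.1552) = 2.02.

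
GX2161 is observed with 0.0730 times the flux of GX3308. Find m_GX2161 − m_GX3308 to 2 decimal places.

m_GX2161 − m_GX3308 = −2.5 log₁₀(F_GX2161/F_GX3308) = −2.5 log₁₀(0.0730) = −2.5 × (-1.137) = 2.842.

2.84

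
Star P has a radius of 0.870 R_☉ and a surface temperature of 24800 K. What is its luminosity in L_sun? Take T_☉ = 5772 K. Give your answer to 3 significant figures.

L/L_☉ = (R/R_☉)² (T/T_☉)⁴ = (0.870)² × (24800/5772)⁴
       = 0.7569 × (4.297)⁴ = 0.7569 × 340.8 = 258.0.

258 L_sun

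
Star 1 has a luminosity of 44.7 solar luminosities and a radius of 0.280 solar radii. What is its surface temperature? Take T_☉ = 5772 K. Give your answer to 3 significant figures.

2.82×10^4 K

T/T_☉ = (L/L_☉)^(1/4) / (R/R_☉)^(1/2)
T = 5772 × (44.7)^(1/4) / √(0.280) = 5772 × 2.586 / 0.5292 = 2.820×10^4 K.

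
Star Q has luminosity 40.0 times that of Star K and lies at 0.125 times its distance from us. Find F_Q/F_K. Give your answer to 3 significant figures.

F = L/(4πd²), so F_Q/F_K = (L_Q/L_K) / (d_Q/d_K)²
= 40.0 / (0.125)² = 40.0 / 0.01562 = 2560.

2.56×10^3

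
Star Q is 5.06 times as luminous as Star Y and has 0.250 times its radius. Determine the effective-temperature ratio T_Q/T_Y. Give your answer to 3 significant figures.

L ∝ R²T⁴ gives T ∝ (L/R²)^(1/4), so
T_Q/T_Y = (5.06 / 0.250²)^(1/4) = (80.96)^(1/4) = 3.000.

3.00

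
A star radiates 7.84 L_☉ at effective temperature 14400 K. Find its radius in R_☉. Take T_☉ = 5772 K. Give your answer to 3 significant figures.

0.450 R_☉

R/R_☉ = √(L/L_☉) / (T/T_☉)² = √(7.84) / (2.495)²
       = 2.800 / 6.224 = 0.4499.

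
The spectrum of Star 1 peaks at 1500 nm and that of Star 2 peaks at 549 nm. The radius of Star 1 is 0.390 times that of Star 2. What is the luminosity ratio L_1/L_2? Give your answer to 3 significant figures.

0.00273

Wien's law gives T ∝ 1/λ_max, so T_1/T_2 = λ_2/λ_1 = 549/1500 = 0.3660.
Then L ∝ R²T⁴ gives L_1/L_2 = (0.390)² × (0.3660)⁴ = 0.1521 × 0.01794 = 0.002729.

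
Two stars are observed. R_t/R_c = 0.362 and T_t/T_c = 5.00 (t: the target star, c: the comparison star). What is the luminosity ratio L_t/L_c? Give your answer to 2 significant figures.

From the Stefan–Boltzmann law, L ∝ R²T⁴, so
L_t/L_c = (R_t/R_c)² (T_t/T_c)⁴ = (0.362)² × (5.00)⁴ = 0.1310 × 625.0 = 81.90.

82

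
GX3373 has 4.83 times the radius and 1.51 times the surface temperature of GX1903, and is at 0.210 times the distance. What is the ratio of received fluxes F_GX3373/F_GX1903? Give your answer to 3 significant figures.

L_GX3373/L_GX1903 = (R_GX3373/R_GX1903)²(T_GX3373/T_GX1903)⁴ = (4.83)² × (1.51)⁴ = 121.3.
F_GX3373/F_GX1903 = (L_GX3373/L_GX1903)/(d_GX3373/d_GX1903)² = 121.3 / (0.210)² = 2750.

2.75×10^3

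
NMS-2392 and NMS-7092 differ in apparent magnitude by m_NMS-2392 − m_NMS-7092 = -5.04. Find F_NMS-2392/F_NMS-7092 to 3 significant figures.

F_NMS-2392/F_NMS-7092 = 10^(−(m_NMS-2392 − m_NMS-7092)/2.5) = 10^(5.04/2.5) = 10^2.016 = 103.8.

104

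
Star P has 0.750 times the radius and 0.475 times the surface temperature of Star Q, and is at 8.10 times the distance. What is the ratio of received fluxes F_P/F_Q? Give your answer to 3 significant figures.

4.36×10^-4

L_P/L_Q = (R_P/R_Q)²(T_P/T_Q)⁴ = (0.750)² × (0.475)⁴ = 0.02863.
F_P/F_Q = (L_P/L_Q)/(d_P/d_Q)² = 0.02863 / (8.10)² = 4.364×10^-4.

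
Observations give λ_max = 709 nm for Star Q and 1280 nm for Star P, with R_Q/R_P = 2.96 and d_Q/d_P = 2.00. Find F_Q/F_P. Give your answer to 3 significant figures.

Wien's law: T_Q/T_P = λ_P/λ_Q = 1280/709 = 1.805.
L_Q/L_P = (R_Q/R_P)²(T_Q/T_P)⁴ = (2.96)²(1.805)⁴ = 93.08.
F_Q/F_P = (L_Q/L_P)/(d_Q/d_P)² = 93.08/(2.00)² = 23.27.

23.3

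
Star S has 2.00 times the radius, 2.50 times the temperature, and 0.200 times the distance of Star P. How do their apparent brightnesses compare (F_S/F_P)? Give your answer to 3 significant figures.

3.91×10^3

L_S/L_P = (R_S/R_P)²(T_S/T_P)⁴ = (2.00)² × (2.50)⁴ = 156.2.
F_S/F_P = (L_S/L_P)/(d_S/d_P)² = 156.2 / (0.200)² = 3906.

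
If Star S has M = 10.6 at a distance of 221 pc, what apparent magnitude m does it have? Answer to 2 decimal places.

17.32

m = M + 5 log₁₀(d/10 pc) = 10.6 + 5 log₁₀(221/10)
  = 10.6 + 5 × 1.344 = 10.6 + 6.72 = 17.32.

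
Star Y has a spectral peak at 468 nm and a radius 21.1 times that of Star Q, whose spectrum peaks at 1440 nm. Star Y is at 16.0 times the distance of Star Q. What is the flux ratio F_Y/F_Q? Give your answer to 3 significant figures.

Wien's law: T_Y/T_Q = λ_Q/λ_Y = 1440/468 = 3.077.
L_Y/L_Q = (R_Y/R_Q)²(T_Y/T_Q)⁴ = (21.1)²(3.077)⁴ = 3.991×10^4.
F_Y/F_Q = (L_Y/L_Q)/(d_Y/d_Q)² = 3.991×10^4/(16.0)² = 155.9.

156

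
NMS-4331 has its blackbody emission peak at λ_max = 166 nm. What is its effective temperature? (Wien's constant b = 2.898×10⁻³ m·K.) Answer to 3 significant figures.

1.75×10^4 K

T = b/λ_max = 2.898×10⁻³ / (166×10⁻⁹) = 1.746×10^4 K.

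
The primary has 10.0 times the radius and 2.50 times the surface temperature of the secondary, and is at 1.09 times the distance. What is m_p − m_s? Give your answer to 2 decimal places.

L_p/L_s = (10.0)²(2.50)⁴ = 3906.
F_p/F_s = (L_p/L_s)/(d_p/d_s)² = 3906/1.188 = 3288.
m_p − m_s = −2.5 log₁₀(3288) = -8.79.

-8.79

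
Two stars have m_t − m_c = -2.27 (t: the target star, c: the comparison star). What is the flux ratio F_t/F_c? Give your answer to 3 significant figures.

8.09

F_t/F_c = 10^(−(m_t − m_c)/2.5) = 10^(2.27/2.5) = 10^0.908 = 8.091.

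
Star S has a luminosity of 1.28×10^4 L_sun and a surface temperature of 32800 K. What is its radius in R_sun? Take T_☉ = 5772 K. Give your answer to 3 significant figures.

R/R_☉ = √(L/L_☉) / (T/T_☉)² = √(1.28×10^4) / (5.683)²
       = 113.1 / 32.29 = 3.504.

3.50 R_sun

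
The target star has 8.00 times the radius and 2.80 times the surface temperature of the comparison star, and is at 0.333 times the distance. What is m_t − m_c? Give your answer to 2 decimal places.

-11.37

L_t/L_c = (8.00)²(2.80)⁴ = 3934.
F_t/F_c = (L_t/L_c)/(d_t/d_c)² = 3934/0.1109 = 3.548×10^4.
m_t − m_c = −2.5 log₁₀(3.548×10^4) = -11.37.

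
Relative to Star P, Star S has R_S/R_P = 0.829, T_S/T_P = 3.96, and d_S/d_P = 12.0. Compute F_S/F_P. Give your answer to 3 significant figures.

1.17

L_S/L_P = (R_S/R_P)²(T_S/T_P)⁴ = (0.829)² × (3.96)⁴ = 169.0.
F_S/F_P = (L_S/L_P)/(d_S/d_P)² = 169.0 / (12.0)² = 1.174.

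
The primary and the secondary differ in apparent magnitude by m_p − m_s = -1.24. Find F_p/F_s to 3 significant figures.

F_p/F_s = 10^(−(m_p − m_s)/2.5) = 10^(1.24/2.5) = 10^0.496 = 3.133.

3.13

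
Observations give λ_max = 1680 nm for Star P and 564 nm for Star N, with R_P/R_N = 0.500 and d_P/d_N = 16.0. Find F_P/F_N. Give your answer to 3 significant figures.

Wien's law: T_P/T_N = λ_N/λ_P = 564/1680 = 0.3357.
L_P/L_N = (R_P/R_N)²(T_P/T_N)⁴ = (0.500)²(0.3357)⁴ = 0.003176.
F_P/F_N = (L_P/L_N)/(d_P/d_N)² = 0.003176/(16.0)² = 1.240×10^-5.

1.24×10^-5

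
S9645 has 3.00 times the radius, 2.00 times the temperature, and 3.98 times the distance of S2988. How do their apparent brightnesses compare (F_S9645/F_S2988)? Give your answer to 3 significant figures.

9.09

L_S9645/L_S2988 = (R_S9645/R_S2988)²(T_S9645/T_S2988)⁴ = (3.00)² × (2.00)⁴ = 144.0.
F_S9645/F_S2988 = (L_S9645/L_S2988)/(d_S9645/d_S2988)² = 144.0 / (3.98)² = 9.091.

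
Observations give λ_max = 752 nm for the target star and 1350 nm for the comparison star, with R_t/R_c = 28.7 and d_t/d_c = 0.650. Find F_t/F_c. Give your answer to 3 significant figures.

2.02×10^4

Wien's law: T_t/T_c = λ_c/λ_t = 1350/752 = 1.795.
L_t/L_c = (R_t/R_c)²(T_t/T_c)⁴ = (28.7)²(1.795)⁴ = 8555.
F_t/F_c = (L_t/L_c)/(d_t/d_c)² = 8555/(0.650)² = 2.025×10^4.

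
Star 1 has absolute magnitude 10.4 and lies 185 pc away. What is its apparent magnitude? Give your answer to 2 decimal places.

16.74

m = M + 5 log₁₀(d/10 pc) = 10.4 + 5 log₁₀(185/10)
  = 10.4 + 5 × 1.267 = 10.4 + 6.34 = 16.74.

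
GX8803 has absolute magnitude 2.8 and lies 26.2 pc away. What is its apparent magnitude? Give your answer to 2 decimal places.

m = M + 5 log₁₀(d/10 pc) = 2.8 + 5 log₁₀(26.2/10)
  = 2.8 + 5 × 0.418 = 2.8 + 2.09 = 4.89.

4.89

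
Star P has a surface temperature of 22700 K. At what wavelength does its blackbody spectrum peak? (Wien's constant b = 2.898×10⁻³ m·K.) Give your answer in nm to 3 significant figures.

λ_max = b/T = 2.898×10⁻³ / 22700 = 1.28×10^-7 m = 127.7 nm.

128 nm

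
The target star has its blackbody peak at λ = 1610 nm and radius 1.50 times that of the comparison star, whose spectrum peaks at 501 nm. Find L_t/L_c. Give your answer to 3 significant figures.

0.0211

Wien's law gives T ∝ 1/λ_max, so T_t/T_c = λ_c/λ_t = 501/1610 = 0.3112.
Then L ∝ R²T⁴ gives L_t/L_c = (1.50)² × (0.3112)⁴ = 2.250 × 0.009377 = 0.02110.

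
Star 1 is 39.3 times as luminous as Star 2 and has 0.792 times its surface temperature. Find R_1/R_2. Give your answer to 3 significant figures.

L ∝ R²T⁴ gives R ∝ √L / T², so
R_1/R_2 = √(39.3) / (0.792)² = 6.269 / 0.6273 = 9.994.

9.99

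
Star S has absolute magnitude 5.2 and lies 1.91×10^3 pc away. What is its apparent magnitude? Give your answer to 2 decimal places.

16.61

m = M + 5 log₁₀(d/10 pc) = 5.2 + 5 log₁₀(1.91×10^3/10)
  = 5.2 + 5 × 2.281 = 5.2 + 11.41 = 16.61.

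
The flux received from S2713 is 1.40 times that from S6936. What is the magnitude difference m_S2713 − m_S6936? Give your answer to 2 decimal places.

-0.37

m_S2713 − m_S6936 = −2.5 log₁₀(F_S2713/F_S6936) = −2.5 log₁₀(1.40) = −2.5 × (0.146) = -0.365.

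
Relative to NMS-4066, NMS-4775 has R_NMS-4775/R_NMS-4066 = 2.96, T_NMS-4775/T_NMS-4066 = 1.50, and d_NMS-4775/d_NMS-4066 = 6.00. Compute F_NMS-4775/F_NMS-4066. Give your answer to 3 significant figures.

L_NMS-4775/L_NMS-4066 = (R_NMS-4775/R_NMS-4066)²(T_NMS-4775/T_NMS-4066)⁴ = (2.96)² × (1.50)⁴ = 44.36.
F_NMS-4775/F_NMS-4066 = (L_NMS-4775/L_NMS-4066)/(d_NMS-4775/d_NMS-4066)² = 44.36 / (6.00)² = 1.232.

1.23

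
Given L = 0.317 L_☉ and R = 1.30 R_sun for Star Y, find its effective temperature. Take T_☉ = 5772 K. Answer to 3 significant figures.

T/T_☉ = (L/L_☉)^(1/4) / (R/R_☉)^(1/2)
T = 5772 × (0.317)^(1/4) / √(1.30) = 5772 × 0.7504 / 1.140 = 3799 K.

3.80×10^3 K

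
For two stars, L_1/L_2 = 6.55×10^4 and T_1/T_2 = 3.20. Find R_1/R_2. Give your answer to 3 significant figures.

L ∝ R²T⁴ gives R ∝ √L / T², so
R_1/R_2 = √(6.55×10^4) / (3.20)² = 255.9 / 10.24 = 24.99.

25.0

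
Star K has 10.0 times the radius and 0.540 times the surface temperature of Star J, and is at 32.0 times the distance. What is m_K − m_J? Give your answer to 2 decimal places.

L_K/L_J = (10.0)²(0.540)⁴ = 8.503.
F_K/F_J = (L_K/L_J)/(d_K/d_J)² = 8.503/1024 = 0.008304.
m_K − m_J = −2.5 log₁₀(0.008304) = 5.20.

5.20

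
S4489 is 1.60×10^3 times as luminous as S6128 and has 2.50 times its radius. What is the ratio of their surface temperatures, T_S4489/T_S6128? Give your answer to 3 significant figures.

L ∝ R²T⁴ gives T ∝ (L/R²)^(1/4), so
T_S4489/T_S6128 = (1.60×10^3 / 2.50²)^(1/4) = (256.0)^(1/4) = 4.000.

4.00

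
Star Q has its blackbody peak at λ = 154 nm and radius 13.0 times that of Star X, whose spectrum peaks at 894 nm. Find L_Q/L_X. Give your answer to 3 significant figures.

Wien's law gives T ∝ 1/λ_max, so T_Q/T_X = λ_X/λ_Q = 894/154 = 5.805.
Then L ∝ R²T⁴ gives L_Q/L_X = (13.0)² × (5.805)⁴ = 169.0 × 1136 = 1.919×10^5.

1.92×10^5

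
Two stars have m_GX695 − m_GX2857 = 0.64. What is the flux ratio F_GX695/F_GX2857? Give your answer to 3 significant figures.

0.555

F_GX695/F_GX2857 = 10^(−(m_GX695 − m_GX2857)/2.5) = 10^(-0.64/2.5) = 10^-0.256 = 0.5546.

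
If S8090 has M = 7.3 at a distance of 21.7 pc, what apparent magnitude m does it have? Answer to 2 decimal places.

8.98

m = M + 5 log₁₀(d/10 pc) = 7.3 + 5 log₁₀(21.7/10)
  = 7.3 + 5 × 0.336 = 7.3 + 1.68 = 8.98.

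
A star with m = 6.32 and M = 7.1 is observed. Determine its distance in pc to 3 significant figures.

m − M = 5 log₁₀(d/10 pc)
6.32 − (7.1) = -0.78 = 5 log₁₀(d/10)
d = 10 × 10^(-0.78/5) = 10 × 10^-0.156 = 6.982 pc.

6.98 pc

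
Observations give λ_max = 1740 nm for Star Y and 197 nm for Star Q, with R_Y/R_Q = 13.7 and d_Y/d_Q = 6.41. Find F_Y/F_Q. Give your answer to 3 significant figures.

Wien's law: T_Y/T_Q = λ_Q/λ_Y = 197/1740 = 0.1132.
L_Y/L_Q = (R_Y/R_Q)²(T_Y/T_Q)⁴ = (13.7)²(0.1132)⁴ = 0.03084.
F_Y/F_Q = (L_Y/L_Q)/(d_Y/d_Q)² = 0.03084/(6.41)² = 7.506×10^-4.

7.51×10^-4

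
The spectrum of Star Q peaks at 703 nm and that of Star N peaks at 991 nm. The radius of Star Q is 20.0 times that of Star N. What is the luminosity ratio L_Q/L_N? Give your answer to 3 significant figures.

1.58×10^3

Wien's law gives T ∝ 1/λ_max, so T_Q/T_N = λ_N/λ_Q = 991/703 = 1.410.
Then L ∝ R²T⁴ gives L_Q/L_N = (20.0)² × (1.410)⁴ = 400.0 × 3.949 = 1580.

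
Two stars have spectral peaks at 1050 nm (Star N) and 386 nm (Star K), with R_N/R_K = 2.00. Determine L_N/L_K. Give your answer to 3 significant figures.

0.0731

Wien's law gives T ∝ 1/λ_max, so T_N/T_K = λ_K/λ_N = 386/1050 = 0.3676.
Then L ∝ R²T⁴ gives L_N/L_K = (2.00)² × (0.3676)⁴ = 4.000 × 0.01826 = 0.07306.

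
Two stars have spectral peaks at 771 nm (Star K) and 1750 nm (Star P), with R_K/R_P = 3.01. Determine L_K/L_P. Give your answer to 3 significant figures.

240

Wien's law gives T ∝ 1/λ_max, so T_K/T_P = λ_P/λ_K = 1750/771 = 2.270.
Then L ∝ R²T⁴ gives L_K/L_P = (3.01)² × (2.270)⁴ = 9.060 × 26.54 = 240.5.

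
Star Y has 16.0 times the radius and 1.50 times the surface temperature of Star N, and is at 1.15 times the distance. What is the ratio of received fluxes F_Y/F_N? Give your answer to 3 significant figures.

980

L_Y/L_N = (R_Y/R_N)²(T_Y/T_N)⁴ = (16.0)² × (1.50)⁴ = 1296.
F_Y/F_N = (L_Y/L_N)/(d_Y/d_N)² = 1296 / (1.15)² = 980.0.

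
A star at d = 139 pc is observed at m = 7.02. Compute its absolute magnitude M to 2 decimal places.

M = m − 5 log₁₀(d/10 pc) = 7.02 − 5 log₁₀(139/10)
  = 7.02 − 5 × 1.143 = 7.02 − 5.72 = 1.30.

1.30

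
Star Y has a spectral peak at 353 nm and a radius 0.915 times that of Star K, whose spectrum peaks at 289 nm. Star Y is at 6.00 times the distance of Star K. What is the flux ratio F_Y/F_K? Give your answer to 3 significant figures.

0.0104

Wien's law: T_Y/T_K = λ_K/λ_Y = 289/353 = 0.8187.
L_Y/L_K = (R_Y/R_K)²(T_Y/T_K)⁴ = (0.915)²(0.8187)⁴ = 0.3761.
F_Y/F_K = (L_Y/L_K)/(d_Y/d_K)² = 0.3761/(6.00)² = 0.01045.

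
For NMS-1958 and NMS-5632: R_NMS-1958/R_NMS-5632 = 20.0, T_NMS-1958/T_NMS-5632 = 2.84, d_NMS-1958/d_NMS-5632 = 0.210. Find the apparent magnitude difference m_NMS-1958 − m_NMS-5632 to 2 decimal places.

L_NMS-1958/L_NMS-5632 = (20.0)²(2.84)⁴ = 2.602×10^4.
F_NMS-1958/F_NMS-5632 = (L_NMS-1958/L_NMS-5632)/(d_NMS-1958/d_NMS-5632)² = 2.602×10^4/0.04410 = 5.901×10^5.
m_NMS-1958 − m_NMS-5632 = −2.5 log₁₀(5.901×10^5) = -14.43.

-14.43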